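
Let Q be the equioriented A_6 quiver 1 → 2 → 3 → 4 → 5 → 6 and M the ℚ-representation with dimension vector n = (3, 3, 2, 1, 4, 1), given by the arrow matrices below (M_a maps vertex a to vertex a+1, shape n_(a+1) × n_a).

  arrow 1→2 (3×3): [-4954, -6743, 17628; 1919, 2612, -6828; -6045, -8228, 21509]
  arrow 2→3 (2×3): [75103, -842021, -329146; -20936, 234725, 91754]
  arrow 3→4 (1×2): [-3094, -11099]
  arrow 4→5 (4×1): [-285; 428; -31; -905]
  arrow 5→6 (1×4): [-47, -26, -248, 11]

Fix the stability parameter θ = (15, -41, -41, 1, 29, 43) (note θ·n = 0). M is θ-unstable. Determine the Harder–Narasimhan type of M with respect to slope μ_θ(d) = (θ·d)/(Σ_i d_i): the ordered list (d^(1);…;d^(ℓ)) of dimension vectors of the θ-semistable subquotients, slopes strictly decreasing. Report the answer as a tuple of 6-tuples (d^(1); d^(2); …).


Via rank(M_{q-1}∘⋯∘M_p): M ≅ I[1,2], I[1,3], I[1,5], I[5,5]^2, I[5,6].
μ_θ-semistable layers: μ^(1)=43; μ^(2)=29; μ^(3)=1; μ^(4)=-13; μ^(5)=-67/3

((0, 0, 0, 0, 0, 1); (0, 0, 0, 0, 4, 0); (0, 0, 0, 1, 0, 0); (1, 1, 0, 0, 0, 0); (2, 2, 2, 0, 0, 0))


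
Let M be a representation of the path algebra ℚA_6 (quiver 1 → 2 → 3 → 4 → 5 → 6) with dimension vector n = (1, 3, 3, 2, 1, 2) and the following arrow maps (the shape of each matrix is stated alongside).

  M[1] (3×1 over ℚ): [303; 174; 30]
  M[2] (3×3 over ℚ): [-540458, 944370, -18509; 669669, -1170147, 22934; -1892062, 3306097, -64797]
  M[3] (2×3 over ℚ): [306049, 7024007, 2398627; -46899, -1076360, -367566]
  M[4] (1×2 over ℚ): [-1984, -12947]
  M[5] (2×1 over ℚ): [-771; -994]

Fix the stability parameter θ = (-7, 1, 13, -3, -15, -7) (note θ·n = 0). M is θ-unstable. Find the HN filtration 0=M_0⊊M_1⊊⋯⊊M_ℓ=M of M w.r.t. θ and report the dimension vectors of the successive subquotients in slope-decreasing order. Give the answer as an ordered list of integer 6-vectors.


Barcode: M ≅ I[1,6], I[2,3], I[2,4], I[6,6]. HN layers by μ_θ (5 steps, strictly decreasing):
  μ^(1)=13; μ^(2)=5; μ^(3)=1; μ^(4)=-11/5; μ^(5)=-7

((0, 0, 1, 0, 0, 0); (0, 0, 1, 1, 0, 0); (0, 2, 0, 0, 0, 0); (0, 1, 1, 1, 1, 1); (1, 0, 0, 0, 0, 1))


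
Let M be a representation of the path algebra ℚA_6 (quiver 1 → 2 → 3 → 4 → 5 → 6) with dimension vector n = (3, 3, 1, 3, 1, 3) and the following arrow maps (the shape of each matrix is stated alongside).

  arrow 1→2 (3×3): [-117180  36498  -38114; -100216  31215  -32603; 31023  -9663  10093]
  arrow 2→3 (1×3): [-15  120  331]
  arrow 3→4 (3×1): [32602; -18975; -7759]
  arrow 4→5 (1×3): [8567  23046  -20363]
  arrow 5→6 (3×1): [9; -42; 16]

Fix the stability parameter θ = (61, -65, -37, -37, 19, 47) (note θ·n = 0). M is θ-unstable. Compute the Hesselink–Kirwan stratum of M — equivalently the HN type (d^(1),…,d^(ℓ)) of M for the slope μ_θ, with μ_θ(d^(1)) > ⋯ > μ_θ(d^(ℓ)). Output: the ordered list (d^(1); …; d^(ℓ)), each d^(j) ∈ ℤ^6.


Barcode: M ≅ I[1,1], I[1,2], I[1,6], I[2,2], I[4,4]^2, I[6,6]^2. HN layers by μ_θ (7 steps, strictly decreasing):
  μ^(1)=61; μ^(2)=47; μ^(3)=19; μ^(4)=-2; μ^(5)=-39/2; μ^(6)=-37; μ^(7)=-65

((1, 0, 0, 0, 0, 0); (0, 0, 0, 0, 0, 3); (0, 0, 0, 0, 1, 0); (1, 1, 0, 0, 0, 0); (1, 1, 1, 1, 0, 0); (0, 0, 0, 2, 0, 0); (0, 1, 0, 0, 0, 0))


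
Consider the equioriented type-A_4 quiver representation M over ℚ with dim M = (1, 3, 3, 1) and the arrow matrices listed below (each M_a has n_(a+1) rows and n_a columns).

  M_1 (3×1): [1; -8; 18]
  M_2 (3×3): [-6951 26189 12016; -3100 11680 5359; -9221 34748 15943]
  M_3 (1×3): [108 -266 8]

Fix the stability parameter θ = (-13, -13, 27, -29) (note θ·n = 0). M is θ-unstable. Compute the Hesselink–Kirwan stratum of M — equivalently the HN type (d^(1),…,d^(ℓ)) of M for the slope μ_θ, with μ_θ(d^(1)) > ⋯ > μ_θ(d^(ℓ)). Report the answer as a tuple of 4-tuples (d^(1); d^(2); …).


Barcode: M ≅ I[1,3], I[2,3], I[2,4]. HN layers by μ_θ (3 steps, strictly decreasing):
  μ^(1)=27; μ^(2)=-1; μ^(3)=-13

((0, 0, 2, 0); (0, 0, 1, 1); (1, 3, 0, 0))


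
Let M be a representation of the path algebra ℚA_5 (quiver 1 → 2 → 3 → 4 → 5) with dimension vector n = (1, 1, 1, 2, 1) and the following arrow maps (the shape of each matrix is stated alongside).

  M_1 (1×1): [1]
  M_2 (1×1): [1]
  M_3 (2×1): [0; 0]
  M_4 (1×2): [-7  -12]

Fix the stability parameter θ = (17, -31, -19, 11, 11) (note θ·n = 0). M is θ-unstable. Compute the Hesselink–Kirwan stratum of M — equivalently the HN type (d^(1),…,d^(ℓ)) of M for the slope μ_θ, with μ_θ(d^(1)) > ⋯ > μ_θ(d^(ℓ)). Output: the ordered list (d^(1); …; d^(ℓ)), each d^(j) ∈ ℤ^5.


Barcode: M ≅ I[1,3], I[4,4], I[4,5]. HN layers by μ_θ (2 steps, strictly decreasing):
  μ^(1)=11; μ^(2)=-11

((0, 0, 0, 2, 1); (1, 1, 1, 0, 0))


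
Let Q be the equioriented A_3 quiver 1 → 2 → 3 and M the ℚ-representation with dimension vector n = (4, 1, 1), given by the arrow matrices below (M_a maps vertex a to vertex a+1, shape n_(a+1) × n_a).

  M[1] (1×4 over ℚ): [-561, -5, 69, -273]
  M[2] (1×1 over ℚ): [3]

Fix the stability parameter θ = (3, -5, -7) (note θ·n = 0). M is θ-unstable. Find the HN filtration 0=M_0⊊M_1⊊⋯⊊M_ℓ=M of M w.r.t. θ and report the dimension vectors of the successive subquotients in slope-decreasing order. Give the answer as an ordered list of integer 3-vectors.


Via rank(M_{q-1}∘⋯∘M_p): M ≅ I[1,1]^3, I[1,3].
μ_θ-semistable layers: μ^(1)=3; μ^(2)=-3

((3, 0, 0); (1, 1, 1))


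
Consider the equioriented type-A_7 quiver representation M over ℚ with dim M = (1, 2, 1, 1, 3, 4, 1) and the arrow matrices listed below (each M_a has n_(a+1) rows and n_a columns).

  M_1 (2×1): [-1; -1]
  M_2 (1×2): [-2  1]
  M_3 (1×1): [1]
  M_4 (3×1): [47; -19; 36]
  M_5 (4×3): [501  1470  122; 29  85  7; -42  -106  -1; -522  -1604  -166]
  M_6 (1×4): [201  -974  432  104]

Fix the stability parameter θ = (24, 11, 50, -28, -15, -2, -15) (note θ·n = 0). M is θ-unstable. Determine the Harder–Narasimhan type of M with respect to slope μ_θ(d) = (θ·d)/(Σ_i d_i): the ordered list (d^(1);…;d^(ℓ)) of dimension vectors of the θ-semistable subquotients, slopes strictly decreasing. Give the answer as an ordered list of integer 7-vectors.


Interval decomposition of M: I[1,7], I[2,2], I[5,6]^2, I[6,6].
HN type (ℓ=4): μ^(1)=11; μ^(2)=25/7; μ^(3)=-2; μ^(4)=-15

((0, 1, 0, 0, 0, 0, 0); (1, 1, 1, 1, 1, 1, 1); (0, 0, 0, 0, 0, 3, 0); (0, 0, 0, 0, 2, 0, 0))


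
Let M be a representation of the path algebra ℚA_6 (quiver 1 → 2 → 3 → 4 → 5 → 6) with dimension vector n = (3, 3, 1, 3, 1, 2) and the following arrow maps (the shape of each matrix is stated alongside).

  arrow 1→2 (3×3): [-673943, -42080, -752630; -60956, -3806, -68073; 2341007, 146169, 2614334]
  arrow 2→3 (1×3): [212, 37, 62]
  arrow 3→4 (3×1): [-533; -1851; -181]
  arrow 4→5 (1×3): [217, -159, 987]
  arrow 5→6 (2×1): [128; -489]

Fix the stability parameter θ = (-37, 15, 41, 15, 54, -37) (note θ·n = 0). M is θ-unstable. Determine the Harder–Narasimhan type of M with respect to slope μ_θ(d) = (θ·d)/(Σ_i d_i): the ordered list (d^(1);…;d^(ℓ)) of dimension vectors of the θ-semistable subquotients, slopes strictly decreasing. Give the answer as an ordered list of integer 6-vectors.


Via rank(M_{q-1}∘⋯∘M_p): M ≅ I[1,2]^2, I[1,6], I[4,4]^2, I[6,6].
μ_θ-semistable layers: μ^(1)=73/4; μ^(2)=15; μ^(3)=-37

((0, 0, 1, 1, 1, 1); (0, 3, 0, 2, 0, 0); (3, 0, 0, 0, 0, 1))


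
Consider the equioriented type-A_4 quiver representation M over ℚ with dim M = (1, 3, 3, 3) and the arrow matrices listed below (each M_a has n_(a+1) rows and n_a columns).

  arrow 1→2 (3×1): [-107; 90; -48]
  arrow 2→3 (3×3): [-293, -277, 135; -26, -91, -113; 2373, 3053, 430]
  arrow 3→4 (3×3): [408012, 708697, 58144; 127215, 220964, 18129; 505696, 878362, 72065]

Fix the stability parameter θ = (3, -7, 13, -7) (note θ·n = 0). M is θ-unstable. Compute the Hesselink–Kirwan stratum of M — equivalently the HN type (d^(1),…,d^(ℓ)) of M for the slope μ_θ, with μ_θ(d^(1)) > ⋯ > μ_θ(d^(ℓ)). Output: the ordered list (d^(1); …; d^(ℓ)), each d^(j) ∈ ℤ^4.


Barcode: M ≅ I[1,4], I[2,4]^2. HN layers by μ_θ (3 steps, strictly decreasing):
  μ^(1)=3; μ^(2)=-2; μ^(3)=-7

((0, 0, 3, 3); (1, 1, 0, 0); (0, 2, 0, 0))


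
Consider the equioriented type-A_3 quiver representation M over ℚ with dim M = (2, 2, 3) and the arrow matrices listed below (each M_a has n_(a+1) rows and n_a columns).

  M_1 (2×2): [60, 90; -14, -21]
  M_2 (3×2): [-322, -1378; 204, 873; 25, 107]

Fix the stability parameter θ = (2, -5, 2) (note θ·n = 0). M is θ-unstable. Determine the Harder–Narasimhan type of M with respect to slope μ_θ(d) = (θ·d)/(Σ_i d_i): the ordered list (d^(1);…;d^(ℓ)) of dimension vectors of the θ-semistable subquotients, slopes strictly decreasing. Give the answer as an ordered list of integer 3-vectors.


Interval decomposition of M: I[1,1], I[1,3], I[2,3], I[3,3].
HN type (ℓ=3): μ^(1)=2; μ^(2)=-3/2; μ^(3)=-5

((1, 0, 3); (1, 1, 0); (0, 1, 0))


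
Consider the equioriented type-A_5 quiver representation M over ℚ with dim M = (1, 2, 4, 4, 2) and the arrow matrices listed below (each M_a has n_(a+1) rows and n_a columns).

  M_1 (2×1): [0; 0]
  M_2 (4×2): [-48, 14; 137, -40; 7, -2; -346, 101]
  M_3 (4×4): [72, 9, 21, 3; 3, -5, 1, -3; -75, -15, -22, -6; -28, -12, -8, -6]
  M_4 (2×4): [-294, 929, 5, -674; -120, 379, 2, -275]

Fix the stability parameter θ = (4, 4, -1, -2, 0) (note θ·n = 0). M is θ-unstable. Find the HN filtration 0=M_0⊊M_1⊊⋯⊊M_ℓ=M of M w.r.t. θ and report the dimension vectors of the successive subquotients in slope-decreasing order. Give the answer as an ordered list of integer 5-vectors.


Barcode: M ≅ I[1,1], I[2,5]^2, I[3,4]^2. HN layers by μ_θ (3 steps, strictly decreasing):
  μ^(1)=4; μ^(2)=1/4; μ^(3)=-3/2

((1, 0, 0, 0, 0); (0, 2, 2, 2, 2); (0, 0, 2, 2, 0))


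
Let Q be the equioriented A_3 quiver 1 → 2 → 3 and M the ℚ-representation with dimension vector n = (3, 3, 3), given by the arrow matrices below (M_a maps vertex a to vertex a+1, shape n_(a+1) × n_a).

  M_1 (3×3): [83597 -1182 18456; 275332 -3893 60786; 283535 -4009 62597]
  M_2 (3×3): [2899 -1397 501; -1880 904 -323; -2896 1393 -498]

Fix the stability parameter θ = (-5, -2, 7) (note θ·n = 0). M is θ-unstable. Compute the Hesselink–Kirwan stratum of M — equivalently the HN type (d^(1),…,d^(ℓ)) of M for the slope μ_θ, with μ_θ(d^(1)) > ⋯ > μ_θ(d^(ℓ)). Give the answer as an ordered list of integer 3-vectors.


Via rank(M_{q-1}∘⋯∘M_p): M ≅ I[1,3]^3.
μ_θ-semistable layers: μ^(1)=7; μ^(2)=-2; μ^(3)=-5

((0, 0, 3); (0, 3, 0); (3, 0, 0))


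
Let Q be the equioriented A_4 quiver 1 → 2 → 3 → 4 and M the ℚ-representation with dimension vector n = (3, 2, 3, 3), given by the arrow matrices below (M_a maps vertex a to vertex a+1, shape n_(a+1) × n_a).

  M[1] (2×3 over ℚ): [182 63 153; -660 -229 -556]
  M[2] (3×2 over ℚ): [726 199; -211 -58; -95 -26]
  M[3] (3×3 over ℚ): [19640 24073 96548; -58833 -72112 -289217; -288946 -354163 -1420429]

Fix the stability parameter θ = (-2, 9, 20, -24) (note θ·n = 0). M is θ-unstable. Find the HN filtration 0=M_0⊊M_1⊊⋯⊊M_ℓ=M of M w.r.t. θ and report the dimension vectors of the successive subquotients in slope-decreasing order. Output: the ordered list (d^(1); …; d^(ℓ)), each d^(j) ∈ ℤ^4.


Interval decomposition of M: I[1,1], I[1,4]^2, I[3,4].
HN type (ℓ=2): μ^(1)=5/3; μ^(2)=-2

((0, 2, 2, 2); (3, 0, 1, 1))


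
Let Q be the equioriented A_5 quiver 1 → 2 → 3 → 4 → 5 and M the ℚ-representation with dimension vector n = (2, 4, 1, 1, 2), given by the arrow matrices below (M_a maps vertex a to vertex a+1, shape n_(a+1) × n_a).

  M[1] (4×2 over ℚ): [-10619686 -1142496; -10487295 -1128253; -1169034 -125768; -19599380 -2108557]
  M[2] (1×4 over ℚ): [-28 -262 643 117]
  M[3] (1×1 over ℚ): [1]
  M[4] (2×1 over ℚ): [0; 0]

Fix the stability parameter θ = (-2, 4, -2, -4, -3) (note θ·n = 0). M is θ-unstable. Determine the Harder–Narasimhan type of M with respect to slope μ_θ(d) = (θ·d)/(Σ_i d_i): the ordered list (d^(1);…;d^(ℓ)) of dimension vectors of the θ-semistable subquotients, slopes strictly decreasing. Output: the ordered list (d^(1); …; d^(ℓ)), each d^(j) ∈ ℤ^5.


Barcode: M ≅ I[1,2], I[1,4], I[2,2]^2, I[5,5]^2. HN layers by μ_θ (4 steps, strictly decreasing):
  μ^(1)=4; μ^(2)=-2/3; μ^(3)=-2; μ^(4)=-3

((0, 3, 0, 0, 0); (0, 1, 1, 1, 0); (2, 0, 0, 0, 0); (0, 0, 0, 0, 2))


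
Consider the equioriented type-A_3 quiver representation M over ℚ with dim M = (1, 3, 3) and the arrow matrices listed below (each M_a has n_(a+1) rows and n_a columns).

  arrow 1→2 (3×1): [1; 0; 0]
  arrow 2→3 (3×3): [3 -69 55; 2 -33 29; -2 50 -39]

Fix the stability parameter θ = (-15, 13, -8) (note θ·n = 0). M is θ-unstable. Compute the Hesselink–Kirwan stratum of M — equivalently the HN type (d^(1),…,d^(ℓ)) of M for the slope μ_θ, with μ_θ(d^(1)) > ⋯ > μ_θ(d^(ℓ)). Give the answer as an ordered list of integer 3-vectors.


Barcode: M ≅ I[1,3], I[2,3]^2. HN layers by μ_θ (2 steps, strictly decreasing):
  μ^(1)=5/2; μ^(2)=-15

((0, 3, 3); (1, 0, 0))


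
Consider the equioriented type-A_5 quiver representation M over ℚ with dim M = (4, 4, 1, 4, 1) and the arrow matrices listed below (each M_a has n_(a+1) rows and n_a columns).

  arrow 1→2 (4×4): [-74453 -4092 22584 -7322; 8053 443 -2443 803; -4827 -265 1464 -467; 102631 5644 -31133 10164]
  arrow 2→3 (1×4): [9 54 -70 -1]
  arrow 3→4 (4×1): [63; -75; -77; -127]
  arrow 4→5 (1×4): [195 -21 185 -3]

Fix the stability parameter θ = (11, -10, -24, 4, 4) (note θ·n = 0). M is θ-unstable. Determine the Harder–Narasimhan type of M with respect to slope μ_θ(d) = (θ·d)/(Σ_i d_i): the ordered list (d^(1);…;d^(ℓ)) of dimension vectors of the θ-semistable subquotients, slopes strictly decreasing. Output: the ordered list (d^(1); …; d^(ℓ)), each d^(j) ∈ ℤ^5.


Barcode: M ≅ I[1,1], I[1,2]^2, I[1,5], I[2,2], I[4,4]^3. HN layers by μ_θ (5 steps, strictly decreasing):
  μ^(1)=11; μ^(2)=4; μ^(3)=1/2; μ^(4)=-23/3; μ^(5)=-10

((1, 0, 0, 0, 0); (0, 0, 0, 4, 1); (2, 2, 0, 0, 0); (1, 1, 1, 0, 0); (0, 1, 0, 0, 0))


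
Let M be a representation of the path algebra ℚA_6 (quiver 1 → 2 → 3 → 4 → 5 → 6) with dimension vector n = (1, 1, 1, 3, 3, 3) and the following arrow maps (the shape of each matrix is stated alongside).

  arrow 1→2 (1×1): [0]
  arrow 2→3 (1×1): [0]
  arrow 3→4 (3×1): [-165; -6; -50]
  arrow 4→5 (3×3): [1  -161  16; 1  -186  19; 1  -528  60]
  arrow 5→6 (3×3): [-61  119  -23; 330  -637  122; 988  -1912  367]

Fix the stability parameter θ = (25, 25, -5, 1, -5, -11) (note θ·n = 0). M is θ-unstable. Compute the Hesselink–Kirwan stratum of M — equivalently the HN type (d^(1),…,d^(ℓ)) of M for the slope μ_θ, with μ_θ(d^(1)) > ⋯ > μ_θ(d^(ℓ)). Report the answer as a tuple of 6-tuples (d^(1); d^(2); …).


Via rank(M_{q-1}∘⋯∘M_p): M ≅ I[1,1], I[2,2], I[3,6], I[4,6]^2.
μ_θ-semistable layers: μ^(1)=25; μ^(2)=-5

((1, 1, 0, 0, 0, 0); (0, 0, 1, 3, 3, 3))


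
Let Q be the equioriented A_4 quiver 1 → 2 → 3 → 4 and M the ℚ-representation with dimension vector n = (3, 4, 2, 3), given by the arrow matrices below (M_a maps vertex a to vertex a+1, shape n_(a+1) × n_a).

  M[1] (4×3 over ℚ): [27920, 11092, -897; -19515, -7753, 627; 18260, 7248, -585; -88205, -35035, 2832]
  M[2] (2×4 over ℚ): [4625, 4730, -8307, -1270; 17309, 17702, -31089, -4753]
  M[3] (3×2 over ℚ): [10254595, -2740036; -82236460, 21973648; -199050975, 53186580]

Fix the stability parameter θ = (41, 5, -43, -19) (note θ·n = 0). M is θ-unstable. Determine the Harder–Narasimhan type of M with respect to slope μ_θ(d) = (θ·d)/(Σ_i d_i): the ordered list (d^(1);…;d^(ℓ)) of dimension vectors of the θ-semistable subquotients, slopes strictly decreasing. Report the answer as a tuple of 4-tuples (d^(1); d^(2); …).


Barcode: M ≅ I[1,1], I[1,2], I[1,3], I[2,2], I[2,4], I[4,4]^2. HN layers by μ_θ (5 steps, strictly decreasing):
  μ^(1)=41; μ^(2)=23; μ^(3)=5; μ^(4)=1; μ^(5)=-19

((1, 0, 0, 0); (1, 1, 0, 0); (0, 1, 0, 0); (1, 1, 1, 0); (0, 1, 1, 3))


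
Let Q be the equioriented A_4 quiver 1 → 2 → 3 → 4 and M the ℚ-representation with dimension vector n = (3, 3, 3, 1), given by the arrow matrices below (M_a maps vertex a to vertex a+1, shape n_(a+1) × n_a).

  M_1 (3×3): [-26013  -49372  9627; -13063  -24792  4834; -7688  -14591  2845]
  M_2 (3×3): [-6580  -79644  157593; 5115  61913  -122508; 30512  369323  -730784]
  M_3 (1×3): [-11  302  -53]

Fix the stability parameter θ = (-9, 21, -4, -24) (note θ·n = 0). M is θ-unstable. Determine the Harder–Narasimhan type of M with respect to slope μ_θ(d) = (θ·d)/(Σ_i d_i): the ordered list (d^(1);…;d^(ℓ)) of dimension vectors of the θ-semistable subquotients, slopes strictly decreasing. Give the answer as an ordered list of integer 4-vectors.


Via rank(M_{q-1}∘⋯∘M_p): M ≅ I[1,3]^2, I[1,4].
μ_θ-semistable layers: μ^(1)=17/2; μ^(2)=-7/3; μ^(3)=-9

((0, 2, 2, 0); (0, 1, 1, 1); (3, 0, 0, 0))


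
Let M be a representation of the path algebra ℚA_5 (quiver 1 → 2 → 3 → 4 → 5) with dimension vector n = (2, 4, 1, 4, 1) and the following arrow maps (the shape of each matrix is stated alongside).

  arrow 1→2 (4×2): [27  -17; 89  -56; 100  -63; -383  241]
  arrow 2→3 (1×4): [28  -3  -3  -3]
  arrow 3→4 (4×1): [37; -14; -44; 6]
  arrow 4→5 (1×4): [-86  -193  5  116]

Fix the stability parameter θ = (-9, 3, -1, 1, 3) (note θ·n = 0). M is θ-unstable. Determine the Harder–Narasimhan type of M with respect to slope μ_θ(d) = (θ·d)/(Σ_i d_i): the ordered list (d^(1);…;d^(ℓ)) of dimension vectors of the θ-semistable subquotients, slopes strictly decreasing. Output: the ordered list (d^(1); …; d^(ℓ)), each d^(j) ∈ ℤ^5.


Barcode: M ≅ I[1,2], I[1,5], I[2,2]^2, I[4,4]^3. HN layers by μ_θ (3 steps, strictly decreasing):
  μ^(1)=3; μ^(2)=1; μ^(3)=-9

((0, 3, 0, 0, 1); (0, 1, 1, 4, 0); (2, 0, 0, 0, 0))


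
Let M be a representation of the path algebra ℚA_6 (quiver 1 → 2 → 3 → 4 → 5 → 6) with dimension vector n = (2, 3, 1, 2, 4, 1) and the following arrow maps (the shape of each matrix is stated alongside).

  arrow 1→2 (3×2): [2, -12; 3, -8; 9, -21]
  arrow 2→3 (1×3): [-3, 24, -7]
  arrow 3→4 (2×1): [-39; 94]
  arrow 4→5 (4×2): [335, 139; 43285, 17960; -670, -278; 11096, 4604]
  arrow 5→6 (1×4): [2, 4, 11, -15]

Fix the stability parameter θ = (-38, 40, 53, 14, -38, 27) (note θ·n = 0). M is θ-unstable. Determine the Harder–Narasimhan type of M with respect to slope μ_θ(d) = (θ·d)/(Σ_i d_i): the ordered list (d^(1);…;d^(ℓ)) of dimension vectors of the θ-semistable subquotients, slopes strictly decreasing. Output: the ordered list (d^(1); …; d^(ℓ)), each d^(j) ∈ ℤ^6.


Via rank(M_{q-1}∘⋯∘M_p): M ≅ I[1,2], I[1,5], I[2,2], I[4,5], I[5,5], I[5,6].
μ_θ-semistable layers: μ^(1)=40; μ^(2)=27; μ^(3)=69/4; μ^(4)=-12; μ^(5)=-38

((0, 2, 0, 0, 0, 0); (0, 0, 0, 0, 0, 1); (0, 1, 1, 1, 1, 0); (0, 0, 0, 1, 1, 0); (2, 0, 0, 0, 2, 0))


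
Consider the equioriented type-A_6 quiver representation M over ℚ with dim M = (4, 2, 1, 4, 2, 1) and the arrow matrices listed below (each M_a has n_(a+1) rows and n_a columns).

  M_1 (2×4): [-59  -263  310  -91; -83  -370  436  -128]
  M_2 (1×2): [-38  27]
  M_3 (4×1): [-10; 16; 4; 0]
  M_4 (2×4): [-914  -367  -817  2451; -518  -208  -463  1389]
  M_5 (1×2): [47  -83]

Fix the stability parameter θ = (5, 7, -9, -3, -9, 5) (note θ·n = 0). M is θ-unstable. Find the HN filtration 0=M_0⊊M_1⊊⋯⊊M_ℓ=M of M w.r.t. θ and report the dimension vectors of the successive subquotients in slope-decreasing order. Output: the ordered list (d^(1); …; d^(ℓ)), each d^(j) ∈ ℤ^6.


Via rank(M_{q-1}∘⋯∘M_p): M ≅ I[1,1]^2, I[1,2], I[1,4], I[4,4], I[4,5], I[4,6].
μ_θ-semistable layers: μ^(1)=7; μ^(2)=5; μ^(3)=0; μ^(4)=-3; μ^(5)=-6

((0, 1, 0, 0, 0, 0); (3, 0, 0, 0, 0, 1); (1, 1, 1, 1, 0, 0); (0, 0, 0, 1, 0, 0); (0, 0, 0, 2, 2, 0))


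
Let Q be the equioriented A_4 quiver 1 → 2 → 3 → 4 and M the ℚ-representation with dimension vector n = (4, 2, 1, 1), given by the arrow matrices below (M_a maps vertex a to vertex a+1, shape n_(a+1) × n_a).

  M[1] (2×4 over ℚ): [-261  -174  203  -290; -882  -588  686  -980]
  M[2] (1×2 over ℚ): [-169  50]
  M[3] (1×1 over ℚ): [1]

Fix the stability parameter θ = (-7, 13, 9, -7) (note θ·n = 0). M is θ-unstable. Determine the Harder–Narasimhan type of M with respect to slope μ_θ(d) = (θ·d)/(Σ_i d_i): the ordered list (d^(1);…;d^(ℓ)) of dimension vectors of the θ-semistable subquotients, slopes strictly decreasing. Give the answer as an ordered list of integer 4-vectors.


Interval decomposition of M: I[1,1]^3, I[1,4], I[2,2].
HN type (ℓ=3): μ^(1)=13; μ^(2)=5; μ^(3)=-7

((0, 1, 0, 0); (0, 1, 1, 1); (4, 0, 0, 0))


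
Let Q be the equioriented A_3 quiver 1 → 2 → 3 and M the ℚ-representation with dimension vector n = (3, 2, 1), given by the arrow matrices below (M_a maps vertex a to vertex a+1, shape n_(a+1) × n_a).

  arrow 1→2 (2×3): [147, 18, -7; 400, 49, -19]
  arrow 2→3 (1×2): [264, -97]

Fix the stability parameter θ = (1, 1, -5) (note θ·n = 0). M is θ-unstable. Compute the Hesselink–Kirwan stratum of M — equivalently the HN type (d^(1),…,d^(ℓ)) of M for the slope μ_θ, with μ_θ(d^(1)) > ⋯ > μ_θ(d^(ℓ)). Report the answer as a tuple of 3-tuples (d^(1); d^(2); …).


Barcode: M ≅ I[1,1], I[1,2], I[1,3]. HN layers by μ_θ (2 steps, strictly decreasing):
  μ^(1)=1; μ^(2)=-1

((2, 1, 0); (1, 1, 1))


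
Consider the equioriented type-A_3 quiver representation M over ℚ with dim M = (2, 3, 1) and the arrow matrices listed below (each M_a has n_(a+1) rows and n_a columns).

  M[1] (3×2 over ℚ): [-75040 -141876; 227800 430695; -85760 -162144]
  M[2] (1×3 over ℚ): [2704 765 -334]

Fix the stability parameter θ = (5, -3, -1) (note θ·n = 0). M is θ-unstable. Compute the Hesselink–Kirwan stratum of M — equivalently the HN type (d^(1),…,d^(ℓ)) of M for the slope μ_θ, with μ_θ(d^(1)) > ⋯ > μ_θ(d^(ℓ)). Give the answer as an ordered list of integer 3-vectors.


Interval decomposition of M: I[1,1], I[1,3], I[2,2]^2.
HN type (ℓ=3): μ^(1)=5; μ^(2)=1/3; μ^(3)=-3

((1, 0, 0); (1, 1, 1); (0, 2, 0))


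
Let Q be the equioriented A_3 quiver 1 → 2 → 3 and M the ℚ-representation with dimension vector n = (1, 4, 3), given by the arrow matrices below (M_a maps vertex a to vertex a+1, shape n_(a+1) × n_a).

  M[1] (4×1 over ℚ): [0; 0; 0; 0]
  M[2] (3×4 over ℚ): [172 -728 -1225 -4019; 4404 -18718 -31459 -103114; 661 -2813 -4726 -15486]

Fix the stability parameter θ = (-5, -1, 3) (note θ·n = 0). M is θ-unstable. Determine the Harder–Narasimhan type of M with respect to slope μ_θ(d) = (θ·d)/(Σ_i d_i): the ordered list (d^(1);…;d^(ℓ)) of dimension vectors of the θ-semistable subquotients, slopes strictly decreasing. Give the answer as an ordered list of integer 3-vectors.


Interval decomposition of M: I[1,1], I[2,2], I[2,3]^3.
HN type (ℓ=3): μ^(1)=3; μ^(2)=-1; μ^(3)=-5

((0, 0, 3); (0, 4, 0); (1, 0, 0))


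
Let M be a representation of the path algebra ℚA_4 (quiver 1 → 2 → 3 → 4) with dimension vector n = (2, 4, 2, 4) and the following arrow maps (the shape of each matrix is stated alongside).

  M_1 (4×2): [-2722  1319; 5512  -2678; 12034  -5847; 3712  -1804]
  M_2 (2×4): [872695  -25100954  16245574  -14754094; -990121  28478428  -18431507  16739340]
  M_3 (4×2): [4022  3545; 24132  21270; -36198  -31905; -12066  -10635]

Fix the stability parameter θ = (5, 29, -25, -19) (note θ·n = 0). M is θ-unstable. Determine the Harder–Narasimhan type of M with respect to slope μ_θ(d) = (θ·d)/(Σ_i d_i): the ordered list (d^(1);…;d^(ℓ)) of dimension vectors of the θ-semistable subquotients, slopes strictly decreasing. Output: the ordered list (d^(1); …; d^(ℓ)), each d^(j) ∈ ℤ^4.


Barcode: M ≅ I[1,2], I[1,3], I[2,2], I[2,4], I[4,4]^3. HN layers by μ_θ (5 steps, strictly decreasing):
  μ^(1)=29; μ^(2)=5; μ^(3)=3; μ^(4)=-5; μ^(5)=-19

((0, 2, 0, 0); (1, 0, 0, 0); (1, 1, 1, 0); (0, 1, 1, 1); (0, 0, 0, 3))


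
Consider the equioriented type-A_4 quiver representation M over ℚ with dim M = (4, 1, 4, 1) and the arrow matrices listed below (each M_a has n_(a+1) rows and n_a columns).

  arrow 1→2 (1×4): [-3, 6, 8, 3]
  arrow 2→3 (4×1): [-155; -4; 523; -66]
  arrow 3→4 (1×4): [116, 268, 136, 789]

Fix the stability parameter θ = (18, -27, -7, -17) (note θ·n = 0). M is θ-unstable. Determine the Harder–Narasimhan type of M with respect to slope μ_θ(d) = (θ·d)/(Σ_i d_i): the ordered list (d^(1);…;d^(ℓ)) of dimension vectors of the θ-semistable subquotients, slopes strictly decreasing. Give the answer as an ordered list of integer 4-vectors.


Via rank(M_{q-1}∘⋯∘M_p): M ≅ I[1,1]^3, I[1,4], I[3,3]^3.
μ_θ-semistable layers: μ^(1)=18; μ^(2)=-7; μ^(3)=-33/4

((3, 0, 0, 0); (0, 0, 3, 0); (1, 1, 1, 1))


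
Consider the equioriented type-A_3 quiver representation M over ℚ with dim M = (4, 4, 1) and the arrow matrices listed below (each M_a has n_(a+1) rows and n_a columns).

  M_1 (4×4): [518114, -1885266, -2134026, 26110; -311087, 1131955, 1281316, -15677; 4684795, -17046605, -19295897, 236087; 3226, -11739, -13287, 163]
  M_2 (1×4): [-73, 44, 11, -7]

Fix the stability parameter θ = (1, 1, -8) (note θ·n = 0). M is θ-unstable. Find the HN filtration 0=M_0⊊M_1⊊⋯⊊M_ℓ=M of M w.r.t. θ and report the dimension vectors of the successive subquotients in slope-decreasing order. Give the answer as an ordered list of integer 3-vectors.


Via rank(M_{q-1}∘⋯∘M_p): M ≅ I[1,1], I[1,2]^2, I[1,3], I[2,2].
μ_θ-semistable layers: μ^(1)=1; μ^(2)=-2

((3, 3, 0); (1, 1, 1))


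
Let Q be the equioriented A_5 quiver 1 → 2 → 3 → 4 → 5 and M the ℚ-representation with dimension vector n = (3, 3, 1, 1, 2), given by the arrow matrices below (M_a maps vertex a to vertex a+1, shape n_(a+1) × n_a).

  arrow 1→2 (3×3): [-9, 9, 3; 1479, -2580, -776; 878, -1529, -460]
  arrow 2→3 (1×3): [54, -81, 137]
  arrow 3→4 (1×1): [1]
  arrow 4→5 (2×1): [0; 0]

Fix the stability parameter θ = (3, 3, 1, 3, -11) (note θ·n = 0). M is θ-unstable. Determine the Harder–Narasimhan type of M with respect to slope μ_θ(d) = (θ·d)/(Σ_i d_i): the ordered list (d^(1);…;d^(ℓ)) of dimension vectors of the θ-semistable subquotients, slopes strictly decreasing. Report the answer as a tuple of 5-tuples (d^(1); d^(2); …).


Interval decomposition of M: I[1,2]^2, I[1,4], I[5,5]^2.
HN type (ℓ=3): μ^(1)=3; μ^(2)=7/3; μ^(3)=-11

((2, 2, 0, 1, 0); (1, 1, 1, 0, 0); (0, 0, 0, 0, 2))


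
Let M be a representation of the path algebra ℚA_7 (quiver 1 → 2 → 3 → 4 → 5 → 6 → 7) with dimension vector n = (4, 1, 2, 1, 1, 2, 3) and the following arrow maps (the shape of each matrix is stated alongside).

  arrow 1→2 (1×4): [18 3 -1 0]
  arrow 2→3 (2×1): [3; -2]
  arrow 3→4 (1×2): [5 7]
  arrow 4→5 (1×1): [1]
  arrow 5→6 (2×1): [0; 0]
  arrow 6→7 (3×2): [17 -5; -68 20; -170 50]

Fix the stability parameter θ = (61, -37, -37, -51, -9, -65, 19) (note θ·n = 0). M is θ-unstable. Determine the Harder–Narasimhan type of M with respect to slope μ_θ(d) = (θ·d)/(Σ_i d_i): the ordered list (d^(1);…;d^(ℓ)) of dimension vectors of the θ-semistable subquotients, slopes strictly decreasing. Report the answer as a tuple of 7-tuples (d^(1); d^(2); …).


Via rank(M_{q-1}∘⋯∘M_p): M ≅ I[1,1]^3, I[1,5], I[3,3], I[6,6], I[6,7], I[7,7]^2.
μ_θ-semistable layers: μ^(1)=61; μ^(2)=19; μ^(3)=-9; μ^(4)=-16; μ^(5)=-37; μ^(6)=-65

((3, 0, 0, 0, 0, 0, 0); (0, 0, 0, 0, 0, 0, 3); (0, 0, 0, 0, 1, 0, 0); (1, 1, 1, 1, 0, 0, 0); (0, 0, 1, 0, 0, 0, 0); (0, 0, 0, 0, 0, 2, 0))


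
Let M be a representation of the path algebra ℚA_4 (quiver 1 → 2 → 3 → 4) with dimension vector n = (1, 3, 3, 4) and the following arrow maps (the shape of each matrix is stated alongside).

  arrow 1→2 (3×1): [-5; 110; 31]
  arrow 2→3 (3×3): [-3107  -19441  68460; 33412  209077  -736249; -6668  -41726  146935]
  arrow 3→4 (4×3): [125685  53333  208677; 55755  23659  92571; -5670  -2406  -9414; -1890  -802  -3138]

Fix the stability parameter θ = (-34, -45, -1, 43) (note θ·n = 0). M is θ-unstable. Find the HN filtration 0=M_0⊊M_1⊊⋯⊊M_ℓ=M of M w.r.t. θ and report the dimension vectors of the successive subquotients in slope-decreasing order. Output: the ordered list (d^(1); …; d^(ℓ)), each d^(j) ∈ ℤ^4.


Barcode: M ≅ I[1,4], I[2,3]^2, I[4,4]^3. HN layers by μ_θ (4 steps, strictly decreasing):
  μ^(1)=43; μ^(2)=-1; μ^(3)=-79/2; μ^(4)=-45

((0, 0, 0, 4); (0, 0, 3, 0); (1, 1, 0, 0); (0, 2, 0, 0))


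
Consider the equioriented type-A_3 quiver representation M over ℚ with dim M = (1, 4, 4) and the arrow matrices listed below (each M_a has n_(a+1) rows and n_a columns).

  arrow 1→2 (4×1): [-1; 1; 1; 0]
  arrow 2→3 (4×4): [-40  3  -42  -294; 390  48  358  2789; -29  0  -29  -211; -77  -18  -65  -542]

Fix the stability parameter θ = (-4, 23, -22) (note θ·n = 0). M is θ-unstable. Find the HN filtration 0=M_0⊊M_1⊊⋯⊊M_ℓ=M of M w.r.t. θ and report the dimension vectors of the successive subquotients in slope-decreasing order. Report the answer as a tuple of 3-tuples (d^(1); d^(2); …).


Via rank(M_{q-1}∘⋯∘M_p): M ≅ I[1,3], I[2,2], I[2,3]^2, I[3,3].
μ_θ-semistable layers: μ^(1)=23; μ^(2)=1/2; μ^(3)=-4; μ^(4)=-22

((0, 1, 0); (0, 3, 3); (1, 0, 0); (0, 0, 1))


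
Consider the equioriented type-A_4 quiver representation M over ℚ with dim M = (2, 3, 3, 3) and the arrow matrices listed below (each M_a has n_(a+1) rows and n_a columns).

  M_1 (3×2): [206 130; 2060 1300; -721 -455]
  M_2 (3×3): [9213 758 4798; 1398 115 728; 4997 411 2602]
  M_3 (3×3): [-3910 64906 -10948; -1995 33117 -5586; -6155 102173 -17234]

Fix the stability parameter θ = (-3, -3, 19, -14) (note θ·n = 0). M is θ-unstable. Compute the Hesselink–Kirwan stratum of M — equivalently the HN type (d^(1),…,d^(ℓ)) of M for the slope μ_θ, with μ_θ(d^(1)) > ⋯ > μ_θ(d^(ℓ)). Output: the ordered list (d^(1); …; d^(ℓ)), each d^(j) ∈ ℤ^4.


Interval decomposition of M: I[1,1], I[1,2], I[2,3], I[2,4], I[3,3], I[4,4]^2.
HN type (ℓ=4): μ^(1)=19; μ^(2)=5/2; μ^(3)=-3; μ^(4)=-14

((0, 0, 2, 0); (0, 0, 1, 1); (2, 3, 0, 0); (0, 0, 0, 2))


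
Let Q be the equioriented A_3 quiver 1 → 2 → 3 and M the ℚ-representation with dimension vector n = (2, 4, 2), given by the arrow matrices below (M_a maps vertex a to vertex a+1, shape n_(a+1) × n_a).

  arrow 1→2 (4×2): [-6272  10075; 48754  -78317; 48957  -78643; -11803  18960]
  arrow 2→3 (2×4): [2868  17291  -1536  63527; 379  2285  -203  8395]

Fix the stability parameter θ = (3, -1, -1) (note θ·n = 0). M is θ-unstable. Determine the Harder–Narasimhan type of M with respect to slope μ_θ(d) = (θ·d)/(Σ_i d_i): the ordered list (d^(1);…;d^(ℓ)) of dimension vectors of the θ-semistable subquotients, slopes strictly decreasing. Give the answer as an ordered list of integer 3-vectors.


Via rank(M_{q-1}∘⋯∘M_p): M ≅ I[1,3]^2, I[2,2]^2.
μ_θ-semistable layers: μ^(1)=1/3; μ^(2)=-1

((2, 2, 2); (0, 2, 0))


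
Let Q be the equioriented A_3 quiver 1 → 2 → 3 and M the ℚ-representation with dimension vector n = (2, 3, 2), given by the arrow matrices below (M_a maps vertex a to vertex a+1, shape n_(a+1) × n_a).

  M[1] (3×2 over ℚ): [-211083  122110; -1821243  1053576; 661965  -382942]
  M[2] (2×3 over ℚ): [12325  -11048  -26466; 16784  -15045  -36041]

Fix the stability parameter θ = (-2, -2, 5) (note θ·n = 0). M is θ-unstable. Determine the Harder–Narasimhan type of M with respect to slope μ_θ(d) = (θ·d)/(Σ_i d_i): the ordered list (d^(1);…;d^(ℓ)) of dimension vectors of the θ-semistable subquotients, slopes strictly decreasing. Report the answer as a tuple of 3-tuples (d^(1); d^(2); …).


Interval decomposition of M: I[1,3]^2, I[2,2].
HN type (ℓ=2): μ^(1)=5; μ^(2)=-2

((0, 0, 2); (2, 3, 0))


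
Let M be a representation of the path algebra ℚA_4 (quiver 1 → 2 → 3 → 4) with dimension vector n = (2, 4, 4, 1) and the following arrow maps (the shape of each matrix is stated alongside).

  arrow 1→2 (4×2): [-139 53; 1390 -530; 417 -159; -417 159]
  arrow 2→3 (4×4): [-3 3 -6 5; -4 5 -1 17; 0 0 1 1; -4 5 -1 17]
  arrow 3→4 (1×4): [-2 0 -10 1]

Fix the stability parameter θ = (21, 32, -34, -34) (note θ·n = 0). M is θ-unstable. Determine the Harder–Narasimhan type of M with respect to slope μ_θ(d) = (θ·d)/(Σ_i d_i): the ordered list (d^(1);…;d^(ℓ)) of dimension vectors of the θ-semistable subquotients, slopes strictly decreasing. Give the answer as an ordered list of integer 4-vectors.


Via rank(M_{q-1}∘⋯∘M_p): M ≅ I[1,1], I[1,2], I[2,3]^2, I[2,4], I[3,3].
μ_θ-semistable layers: μ^(1)=32; μ^(2)=21; μ^(3)=-1; μ^(4)=-12; μ^(5)=-34

((0, 1, 0, 0); (2, 0, 0, 0); (0, 2, 2, 0); (0, 1, 1, 1); (0, 0, 1, 0))


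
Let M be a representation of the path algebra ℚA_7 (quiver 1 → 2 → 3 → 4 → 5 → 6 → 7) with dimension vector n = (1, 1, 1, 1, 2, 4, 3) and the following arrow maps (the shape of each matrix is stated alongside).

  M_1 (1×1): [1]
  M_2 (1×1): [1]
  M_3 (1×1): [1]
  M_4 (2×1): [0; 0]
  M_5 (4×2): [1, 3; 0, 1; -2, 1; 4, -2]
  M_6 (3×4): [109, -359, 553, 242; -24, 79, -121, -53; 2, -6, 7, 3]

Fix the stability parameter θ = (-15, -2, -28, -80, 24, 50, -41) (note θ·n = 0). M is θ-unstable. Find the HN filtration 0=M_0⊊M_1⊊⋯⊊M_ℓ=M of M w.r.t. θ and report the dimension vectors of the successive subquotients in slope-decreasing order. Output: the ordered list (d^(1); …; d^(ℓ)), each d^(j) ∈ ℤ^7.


Via rank(M_{q-1}∘⋯∘M_p): M ≅ I[1,4], I[5,7]^2, I[6,6], I[6,7].
μ_θ-semistable layers: μ^(1)=50; μ^(2)=11; μ^(3)=9/2; μ^(4)=-125/4

((0, 0, 0, 0, 0, 1, 0); (0, 0, 0, 0, 2, 2, 2); (0, 0, 0, 0, 0, 1, 1); (1, 1, 1, 1, 0, 0, 0))


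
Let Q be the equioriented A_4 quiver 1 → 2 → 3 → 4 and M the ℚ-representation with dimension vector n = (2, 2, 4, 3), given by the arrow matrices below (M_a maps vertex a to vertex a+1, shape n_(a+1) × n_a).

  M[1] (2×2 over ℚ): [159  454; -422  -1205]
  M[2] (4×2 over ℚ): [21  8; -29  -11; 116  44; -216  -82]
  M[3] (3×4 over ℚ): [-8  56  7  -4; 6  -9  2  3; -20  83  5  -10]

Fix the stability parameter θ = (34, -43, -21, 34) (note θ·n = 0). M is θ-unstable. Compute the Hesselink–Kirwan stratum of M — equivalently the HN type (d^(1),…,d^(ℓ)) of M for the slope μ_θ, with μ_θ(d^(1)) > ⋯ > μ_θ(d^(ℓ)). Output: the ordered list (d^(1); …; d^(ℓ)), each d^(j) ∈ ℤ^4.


Interval decomposition of M: I[1,3], I[1,4], I[3,4]^2.
HN type (ℓ=3): μ^(1)=34; μ^(2)=-10; μ^(3)=-21

((0, 0, 0, 3); (2, 2, 2, 0); (0, 0, 2, 0))


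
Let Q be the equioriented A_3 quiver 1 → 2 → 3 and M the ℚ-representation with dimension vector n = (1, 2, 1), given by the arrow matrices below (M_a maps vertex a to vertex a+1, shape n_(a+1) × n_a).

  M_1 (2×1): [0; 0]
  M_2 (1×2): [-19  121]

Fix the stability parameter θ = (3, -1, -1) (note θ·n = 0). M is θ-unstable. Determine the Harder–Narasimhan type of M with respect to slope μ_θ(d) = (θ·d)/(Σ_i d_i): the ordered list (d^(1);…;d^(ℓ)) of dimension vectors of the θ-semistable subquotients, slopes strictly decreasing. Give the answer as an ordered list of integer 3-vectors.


Via rank(M_{q-1}∘⋯∘M_p): M ≅ I[1,1], I[2,2], I[2,3].
μ_θ-semistable layers: μ^(1)=3; μ^(2)=-1

((1, 0, 0); (0, 2, 1))


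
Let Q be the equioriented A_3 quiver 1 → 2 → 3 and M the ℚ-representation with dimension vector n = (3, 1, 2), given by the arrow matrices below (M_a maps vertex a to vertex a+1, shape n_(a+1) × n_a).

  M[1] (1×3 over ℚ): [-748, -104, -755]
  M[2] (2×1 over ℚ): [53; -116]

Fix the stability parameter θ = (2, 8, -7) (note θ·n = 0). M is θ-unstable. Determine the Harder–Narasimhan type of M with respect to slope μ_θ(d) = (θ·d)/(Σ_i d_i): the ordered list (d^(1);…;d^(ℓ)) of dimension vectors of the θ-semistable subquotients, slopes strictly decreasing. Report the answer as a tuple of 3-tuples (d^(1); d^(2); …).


Barcode: M ≅ I[1,1]^2, I[1,3], I[3,3]. HN layers by μ_θ (3 steps, strictly decreasing):
  μ^(1)=2; μ^(2)=1; μ^(3)=-7

((2, 0, 0); (1, 1, 1); (0, 0, 1))


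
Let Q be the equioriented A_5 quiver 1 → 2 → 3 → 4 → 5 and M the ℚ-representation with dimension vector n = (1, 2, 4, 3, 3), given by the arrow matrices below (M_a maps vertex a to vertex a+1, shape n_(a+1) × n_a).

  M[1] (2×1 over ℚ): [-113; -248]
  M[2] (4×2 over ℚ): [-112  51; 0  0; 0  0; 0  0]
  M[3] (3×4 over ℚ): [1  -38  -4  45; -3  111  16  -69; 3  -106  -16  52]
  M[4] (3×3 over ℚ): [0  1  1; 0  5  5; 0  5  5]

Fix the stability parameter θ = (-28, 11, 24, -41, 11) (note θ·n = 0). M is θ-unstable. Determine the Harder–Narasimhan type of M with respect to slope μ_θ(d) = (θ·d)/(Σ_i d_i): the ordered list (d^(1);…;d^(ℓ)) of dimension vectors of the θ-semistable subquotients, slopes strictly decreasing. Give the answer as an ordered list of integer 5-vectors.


Interval decomposition of M: I[1,4], I[2,2], I[3,3], I[3,4], I[3,5], I[5,5]^2.
HN type (ℓ=5): μ^(1)=24; μ^(2)=11; μ^(3)=-2; μ^(4)=-17/2; μ^(5)=-28

((0, 0, 1, 0, 0); (0, 1, 0, 0, 3); (0, 1, 1, 1, 0); (0, 0, 2, 2, 0); (1, 0, 0, 0, 0))


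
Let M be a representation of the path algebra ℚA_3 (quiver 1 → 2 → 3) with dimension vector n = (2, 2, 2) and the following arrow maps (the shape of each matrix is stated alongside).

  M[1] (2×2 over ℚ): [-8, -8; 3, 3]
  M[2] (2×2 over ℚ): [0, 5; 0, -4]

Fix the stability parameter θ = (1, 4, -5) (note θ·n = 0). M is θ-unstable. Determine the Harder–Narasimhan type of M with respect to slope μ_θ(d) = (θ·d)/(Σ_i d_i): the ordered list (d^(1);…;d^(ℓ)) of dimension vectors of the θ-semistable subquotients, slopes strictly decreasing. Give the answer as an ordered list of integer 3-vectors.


Barcode: M ≅ I[1,1], I[1,3], I[2,2], I[3,3]. HN layers by μ_θ (4 steps, strictly decreasing):
  μ^(1)=4; μ^(2)=1; μ^(3)=0; μ^(4)=-5

((0, 1, 0); (1, 0, 0); (1, 1, 1); (0, 0, 1))


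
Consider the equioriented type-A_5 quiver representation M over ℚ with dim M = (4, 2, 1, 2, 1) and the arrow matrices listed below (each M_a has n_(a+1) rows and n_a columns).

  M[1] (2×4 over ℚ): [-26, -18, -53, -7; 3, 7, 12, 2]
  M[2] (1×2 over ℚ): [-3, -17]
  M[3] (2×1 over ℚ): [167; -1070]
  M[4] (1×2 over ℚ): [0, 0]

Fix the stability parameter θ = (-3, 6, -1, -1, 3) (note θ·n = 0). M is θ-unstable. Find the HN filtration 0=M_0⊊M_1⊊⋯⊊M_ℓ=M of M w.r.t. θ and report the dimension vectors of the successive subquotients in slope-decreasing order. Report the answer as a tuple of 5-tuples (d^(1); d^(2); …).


Barcode: M ≅ I[1,1]^2, I[1,2], I[1,4], I[4,4], I[5,5]. HN layers by μ_θ (5 steps, strictly decreasing):
  μ^(1)=6; μ^(2)=3; μ^(3)=4/3; μ^(4)=-1; μ^(5)=-3

((0, 1, 0, 0, 0); (0, 0, 0, 0, 1); (0, 1, 1, 1, 0); (0, 0, 0, 1, 0); (4, 0, 0, 0, 0))


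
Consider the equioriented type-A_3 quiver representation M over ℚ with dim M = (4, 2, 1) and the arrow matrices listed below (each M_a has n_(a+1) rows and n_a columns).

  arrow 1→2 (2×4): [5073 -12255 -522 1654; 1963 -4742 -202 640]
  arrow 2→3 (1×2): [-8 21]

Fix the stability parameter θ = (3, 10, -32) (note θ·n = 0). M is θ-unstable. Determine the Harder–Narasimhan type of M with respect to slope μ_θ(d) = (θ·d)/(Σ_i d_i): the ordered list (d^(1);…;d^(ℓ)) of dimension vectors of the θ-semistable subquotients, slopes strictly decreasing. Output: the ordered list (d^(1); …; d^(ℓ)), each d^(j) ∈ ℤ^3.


Barcode: M ≅ I[1,1]^2, I[1,2], I[1,3]. HN layers by μ_θ (3 steps, strictly decreasing):
  μ^(1)=10; μ^(2)=3; μ^(3)=-19/3

((0, 1, 0); (3, 0, 0); (1, 1, 1))
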